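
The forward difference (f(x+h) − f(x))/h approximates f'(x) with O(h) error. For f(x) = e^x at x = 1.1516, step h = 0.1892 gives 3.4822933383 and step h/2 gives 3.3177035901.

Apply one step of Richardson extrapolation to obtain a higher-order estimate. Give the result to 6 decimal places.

3.153114

Leading term ∝ h^1; use weight 2 = 2^1.
Weighted: 6.6354071802 − 3.4822933383 = 3.1531138419
3.1531138419 ÷ 1 = 3.1531138419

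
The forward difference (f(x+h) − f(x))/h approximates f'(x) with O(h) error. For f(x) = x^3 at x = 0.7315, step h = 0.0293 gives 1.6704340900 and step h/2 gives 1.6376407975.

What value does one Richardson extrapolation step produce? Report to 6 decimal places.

Leading term ∝ h^1; use weight 2 = 2^1.
Numerator 2 × A(h/2) − A(h) = 2 × 1.6376407975 − 1.6704340900 = 1.6048475050
R = 1.6048475050/1 = 1.6048475050
Gap between inputs: 3.279e-02; correction applied: −0.0327932925.

1.604848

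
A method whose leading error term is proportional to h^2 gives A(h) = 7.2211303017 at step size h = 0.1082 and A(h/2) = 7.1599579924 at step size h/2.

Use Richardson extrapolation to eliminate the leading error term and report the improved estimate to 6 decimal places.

The method has order 2: 2^2 = 4.
A(h/2) − A(h) = 7.1599579924 − 7.2211303017 = -0.0611723093
Divide by 2^2 − 1 = 3: (-0.0611723093)/3 = -0.0203907698
R = 7.1599579924 − 0.0203907698 = 7.1395672226

7.139567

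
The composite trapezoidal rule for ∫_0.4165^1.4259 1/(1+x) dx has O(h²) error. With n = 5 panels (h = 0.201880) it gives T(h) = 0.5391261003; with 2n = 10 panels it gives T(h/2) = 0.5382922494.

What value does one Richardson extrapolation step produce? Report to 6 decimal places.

0.538014

Error is O(h^2); halving h shrinks it by 2^2 = 4.
4 × 0.5382922494 = 2.1531689976; subtract 0.5391261003 → 1.6140428973
Divide by 2^2 − 1 = 3.
1.6140428973 ÷ 3 = 0.5380142991
Shift from A(h/2): −0.0002779503.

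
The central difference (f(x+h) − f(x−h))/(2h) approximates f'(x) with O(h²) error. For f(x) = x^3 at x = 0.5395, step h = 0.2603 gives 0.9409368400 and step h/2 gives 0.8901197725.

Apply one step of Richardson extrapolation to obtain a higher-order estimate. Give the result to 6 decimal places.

Leading term ∝ h^2; use weight 4 = 2^2.
Difference of the inputs: 0.8901197725 − 0.9409368400 = -0.0508170675
Divide by 2^2 − 1 = 3: (-0.0508170675)/3 = -0.0169390225
R = A(h/2) + (A(h/2) − A(h))/3 = 0.8901197725 − 0.0169390225 = 0.8731807500
Gap between inputs: 5.082e-02; correction applied: −0.0169390225.

0.873181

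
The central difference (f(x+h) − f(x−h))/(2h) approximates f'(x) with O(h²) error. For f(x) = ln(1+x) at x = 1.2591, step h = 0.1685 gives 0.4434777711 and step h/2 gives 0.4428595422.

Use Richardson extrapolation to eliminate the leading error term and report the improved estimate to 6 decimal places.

0.442653

The method has order 2: 2^2 = 4.
Difference of the inputs: 0.4428595422 − 0.4434777711 = -0.0006182289
Correction (A(h/2) − A(h))/(4 − 1) = (-0.0006182289)/3 = -0.0002060763
R = A(h/2) + (A(h/2) − A(h))/3 = 0.4428595422 − 0.0002060763 = 0.4426534659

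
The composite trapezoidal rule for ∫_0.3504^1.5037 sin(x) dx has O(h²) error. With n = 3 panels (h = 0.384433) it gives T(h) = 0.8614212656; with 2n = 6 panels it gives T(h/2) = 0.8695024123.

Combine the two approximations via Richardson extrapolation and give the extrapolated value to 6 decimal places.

0.872196

Leading term ∝ h^2; use weight 4 = 2^2.
4×0.8695024123 − 0.8614212656 = 2.6165883836
Divide by 2^2 − 1 = 3.
R = 2.6165883836/3 = 0.8721961279
Correction |R − A(h/2)| = 2.694e-03; gap |A(h/2) − A(h)| = 8.081e-03.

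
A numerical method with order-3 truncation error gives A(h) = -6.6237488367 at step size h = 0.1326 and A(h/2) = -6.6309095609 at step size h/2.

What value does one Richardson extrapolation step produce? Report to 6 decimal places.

-6.631933

With r = 3 the leading error scales as h^3, so the weight is 2^3 = 8.
2^3 × A(h/2) = -53.0472764872; minus A(h) gives -46.4235276505.
Extrapolated: (-46.4235276505) / 7 = -6.6319325215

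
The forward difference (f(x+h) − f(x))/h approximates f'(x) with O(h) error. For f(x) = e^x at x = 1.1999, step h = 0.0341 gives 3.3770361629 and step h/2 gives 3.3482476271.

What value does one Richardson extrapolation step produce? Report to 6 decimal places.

r = 1, so 2^r = 2.
Top: 2(3.3482476271) − (3.3770361629) = 3.3194590913
Denominator 2 − 1 = 1.
(2*3.3482476271 − 3.3770361629)/(2 − 1) = 3.3194590913
Shift from A(h/2): −0.0287885358.

3.319459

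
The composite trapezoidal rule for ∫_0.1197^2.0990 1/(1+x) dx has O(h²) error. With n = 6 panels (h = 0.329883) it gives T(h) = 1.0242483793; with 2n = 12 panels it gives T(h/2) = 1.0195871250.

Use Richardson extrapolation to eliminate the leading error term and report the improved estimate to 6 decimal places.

The method has order 2: 2^2 = 4.
4*1.0195871250 = 4.0783485000; 4.0783485000 − 1.0242483793 = 3.0541001207
Denominator 4 − 1 = 3.
Extrapolated: 3.0541001207 / 3 = 1.0180333736

1.018033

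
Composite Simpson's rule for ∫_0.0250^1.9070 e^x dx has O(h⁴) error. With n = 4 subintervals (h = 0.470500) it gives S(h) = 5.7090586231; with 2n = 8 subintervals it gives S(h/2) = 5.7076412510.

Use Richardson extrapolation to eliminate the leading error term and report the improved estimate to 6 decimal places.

Leading term ∝ h^4; use weight 16 = 2^4.
16*5.7076412510 = 91.3222600160; 91.3222600160 − 5.7090586231 = 85.6132013929
Divide by 2^4 − 1 = 15.
Result: 5.7075467595

5.707547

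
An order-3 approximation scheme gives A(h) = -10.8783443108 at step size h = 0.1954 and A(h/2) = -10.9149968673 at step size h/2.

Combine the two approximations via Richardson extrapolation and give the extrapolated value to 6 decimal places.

Error is O(h^3); halving h shrinks it by 2^3 = 8.
Top: 8(-10.9149968673) − (-10.8783443108) = -76.4416306276
Denominator 8 − 1 = 7.
R = (-76.4416306276)/7 = -10.9202329468

-10.920233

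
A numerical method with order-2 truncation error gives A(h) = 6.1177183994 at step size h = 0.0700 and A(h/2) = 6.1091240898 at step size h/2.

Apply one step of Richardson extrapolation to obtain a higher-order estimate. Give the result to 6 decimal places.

r = 2: numerator weight 4, denominator 3.
Numerator 4·A(h/2) − A(h) = 4·6.1091240898 − 6.1177183994 = 18.3187779598
R = 18.3187779598/3 = 6.1062593199
Correction |R − A(h/2)| = 2.865e-03; gap |A(h/2) − A(h)| = 8.594e-03.

6.106259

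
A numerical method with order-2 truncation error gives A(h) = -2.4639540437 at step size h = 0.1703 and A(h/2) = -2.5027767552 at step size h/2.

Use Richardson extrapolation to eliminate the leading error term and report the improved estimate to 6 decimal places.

-2.515718

r = 2: numerator weight 4, denominator 3.
Numerator 4 × A(h/2) − A(h) = 4 × (-2.5027767552) − (-2.4639540437) = -7.5471529771
(4 × (-2.5027767552) − (-2.4639540437))/(4 − 1) = -2.5157176590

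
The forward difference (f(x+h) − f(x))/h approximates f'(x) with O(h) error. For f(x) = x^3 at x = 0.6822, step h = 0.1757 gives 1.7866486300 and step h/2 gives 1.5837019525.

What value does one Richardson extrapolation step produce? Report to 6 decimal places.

r = 1, so 2^r = 2.
Numerator 2×A(h/2) − A(h) = 2×1.5837019525 − 1.7866486300 = 1.3807552750
Divide by 2^1 − 1 = 1.
1.3807552750 ÷ 1 = 1.3807552750
Correction |R − A(h/2)| = 2.029e-01; gap |A(h/2) − A(h)| = 2.029e-01.

1.380755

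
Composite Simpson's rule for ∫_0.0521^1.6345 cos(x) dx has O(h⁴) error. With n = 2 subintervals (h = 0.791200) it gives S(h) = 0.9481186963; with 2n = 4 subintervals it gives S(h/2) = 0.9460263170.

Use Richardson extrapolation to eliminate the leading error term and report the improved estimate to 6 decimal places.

With r = 4 the leading error scales as h^4, so the weight is 2^4 = 16.
16*0.9460263170 = 15.1364210720; 15.1364210720 − 0.9481186963 = 14.1883023757
(16*0.9460263170 − 0.9481186963)/(16 − 1) = 0.9458868250

0.945887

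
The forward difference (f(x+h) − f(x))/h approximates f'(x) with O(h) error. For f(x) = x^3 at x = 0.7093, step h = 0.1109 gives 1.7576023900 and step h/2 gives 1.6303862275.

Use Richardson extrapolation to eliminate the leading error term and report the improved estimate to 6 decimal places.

With r = 1 the leading error scales as h^1, so the weight is 2^1 = 2.
Numerator 2*A(h/2) − A(h) = 2*1.6303862275 − 1.7576023900 = 1.5031700650
Divide by 2^1 − 1 = 1.
Extrapolated: 1.5031700650 / 1 = 1.5031700650

1.503170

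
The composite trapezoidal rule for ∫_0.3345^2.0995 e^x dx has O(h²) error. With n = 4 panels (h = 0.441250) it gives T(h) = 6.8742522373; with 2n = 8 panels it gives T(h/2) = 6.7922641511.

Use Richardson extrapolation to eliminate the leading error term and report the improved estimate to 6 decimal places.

6.764935

With r = 2 the leading error scales as h^2, so the weight is 2^2 = 4.
4×6.7922641511 = 27.1690566044; subtract 6.8742522373 → 20.2948043671
Denominator 4 − 1 = 3.
R = 20.2948043671/3 = 6.7649347890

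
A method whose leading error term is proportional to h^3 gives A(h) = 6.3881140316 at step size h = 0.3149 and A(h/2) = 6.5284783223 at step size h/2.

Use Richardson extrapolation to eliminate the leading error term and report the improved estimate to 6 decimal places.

With r = 3 the leading error scales as h^3, so the weight is 2^3 = 8.
Top: 8(6.5284783223) − (6.3881140316) = 45.8397125468
Denominator 8 − 1 = 7.
Result: 6.5485303638

6.548530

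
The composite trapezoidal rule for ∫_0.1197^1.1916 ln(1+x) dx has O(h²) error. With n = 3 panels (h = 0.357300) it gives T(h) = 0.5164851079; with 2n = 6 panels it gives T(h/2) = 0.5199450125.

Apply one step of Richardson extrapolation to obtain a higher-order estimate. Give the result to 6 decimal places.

0.521098

Method order is 2; weight 2^2 = 4.
Weighted: 2.0797800500 − 0.5164851079 = 1.5632949421
Denominator 4 − 1 = 3.
R = 1.5632949421/3 = 0.5210983140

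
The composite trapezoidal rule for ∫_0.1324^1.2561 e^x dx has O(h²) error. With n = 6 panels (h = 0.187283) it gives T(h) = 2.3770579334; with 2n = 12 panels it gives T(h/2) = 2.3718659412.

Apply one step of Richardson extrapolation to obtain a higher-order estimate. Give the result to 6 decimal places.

Leading term ∝ h^2; use weight 4 = 2^2.
4*2.3718659412 = 9.4874637648; 9.4874637648 − 2.3770579334 = 7.1104058314
R = 7.1104058314/3 = 2.3701352771

2.370135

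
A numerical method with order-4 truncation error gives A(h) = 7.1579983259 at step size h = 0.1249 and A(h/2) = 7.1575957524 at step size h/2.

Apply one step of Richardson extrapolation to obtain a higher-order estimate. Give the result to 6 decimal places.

7.157569

Order 4 gives 2^r = 16 and 2^r − 1 = 15.
Difference of the inputs: 7.1575957524 − 7.1579983259 = -0.0004025735
Divide by 2^4 − 1 = 15: (-0.0004025735)/15 = -0.0000268382
R = 7.1575957524 − 0.0000268382 = 7.1575689142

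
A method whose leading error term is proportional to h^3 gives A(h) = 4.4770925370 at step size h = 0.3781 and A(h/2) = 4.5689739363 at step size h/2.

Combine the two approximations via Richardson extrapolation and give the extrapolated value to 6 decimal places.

r = 3: numerator weight 8, denominator 7.
2^3*A(h/2) = 36.5517914904; minus A(h) gives 32.0746989534.
(8*4.5689739363 − 4.4770925370)/(8 − 1) = 4.5820998505

4.582100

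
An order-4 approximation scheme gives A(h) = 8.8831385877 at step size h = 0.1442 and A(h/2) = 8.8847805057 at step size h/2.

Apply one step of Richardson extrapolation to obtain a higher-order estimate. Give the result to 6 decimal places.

8.884890

Error is O(h^4); halving h shrinks it by 2^4 = 16.
2^4·A(h/2) = 142.1564880912; minus A(h) gives 133.2733495035.
Divide by 2^4 − 1 = 15.
R = 133.2733495035/15 = 8.8848899669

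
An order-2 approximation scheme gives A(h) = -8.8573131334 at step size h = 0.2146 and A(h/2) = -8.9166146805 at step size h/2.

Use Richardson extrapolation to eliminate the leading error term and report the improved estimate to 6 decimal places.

-8.936382

Order 2 gives 2^r = 4 and 2^r − 1 = 3.
4 × (-8.9166146805) = -35.6664587220; (-35.6664587220) − (-8.8573131334) = -26.8091455886
Divide by 2^2 − 1 = 3.
Result: -8.9363818629
Correction |R − A(h/2)| = 1.977e-02; gap |A(h/2) − A(h)| = 5.930e-02.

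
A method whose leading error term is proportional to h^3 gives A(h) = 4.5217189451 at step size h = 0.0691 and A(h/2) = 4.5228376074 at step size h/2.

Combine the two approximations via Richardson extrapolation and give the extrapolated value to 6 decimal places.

Method order is 3; weight 2^3 = 8.
Top: 8(4.5228376074) − (4.5217189451) = 31.6609819141
Divide by 2^3 − 1 = 7.
31.6609819141 ÷ 7 = 4.5229974163
Gap between inputs: 1.119e-03; correction applied: +0.0001598089.

4.522997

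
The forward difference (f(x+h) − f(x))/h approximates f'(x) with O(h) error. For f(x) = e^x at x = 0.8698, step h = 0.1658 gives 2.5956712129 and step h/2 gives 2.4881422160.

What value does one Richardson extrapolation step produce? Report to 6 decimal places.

2.380613

The method has order 1: 2^1 = 2.
Numerator 2×A(h/2) − A(h) = 2×2.4881422160 − 2.5956712129 = 2.3806132191
R = 2.3806132191/1 = 2.3806132191
Correction |R − A(h/2)| = 1.075e-01; gap |A(h/2) − A(h)| = 1.075e-01.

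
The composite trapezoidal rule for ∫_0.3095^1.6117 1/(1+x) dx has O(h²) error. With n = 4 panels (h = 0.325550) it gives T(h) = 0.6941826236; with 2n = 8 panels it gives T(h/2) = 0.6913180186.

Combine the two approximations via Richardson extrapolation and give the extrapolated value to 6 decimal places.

Leading term ∝ h^2; use weight 4 = 2^2.
Difference of the inputs: 0.6913180186 − 0.6941826236 = -0.0028646050
Divide by 2^2 − 1 = 3: (-0.0028646050)/3 = -0.0009548683
R = A(h/2) + (A(h/2) − A(h))/3 = 0.6913180186 − 0.0009548683 = 0.6903631503

0.690363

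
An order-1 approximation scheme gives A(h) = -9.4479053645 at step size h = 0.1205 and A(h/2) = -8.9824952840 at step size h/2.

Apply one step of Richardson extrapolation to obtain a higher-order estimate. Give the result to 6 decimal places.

-8.517085

r = 1: numerator weight 2, denominator 1.
2^1·A(h/2) = -17.9649905680; minus A(h) gives -8.5170852035.
(2·(-8.9824952840) − (-9.4479053645))/(2 − 1) = -8.5170852035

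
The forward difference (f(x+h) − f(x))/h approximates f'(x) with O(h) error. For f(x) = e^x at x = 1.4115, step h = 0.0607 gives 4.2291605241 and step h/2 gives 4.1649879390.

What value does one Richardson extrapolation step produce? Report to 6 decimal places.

The method has order 1: 2^1 = 2.
2*4.1649879390 = 8.3299758780; 8.3299758780 − 4.2291605241 = 4.1008153539
Denominator 2 − 1 = 1.
R = 4.1008153539/1 = 4.1008153539
Shift from A(h/2): −0.0641725851.

4.100815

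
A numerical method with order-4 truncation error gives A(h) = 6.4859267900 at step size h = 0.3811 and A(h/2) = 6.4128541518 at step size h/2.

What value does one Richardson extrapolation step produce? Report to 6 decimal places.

6.407983

Order 4 gives 2^r = 16 and 2^r − 1 = 15.
Numerator 16 × A(h/2) − A(h) = 16 × 6.4128541518 − 6.4859267900 = 96.1197396388
R = 96.1197396388/15 = 6.4079826426
Shift from A(h/2): −0.0048715092.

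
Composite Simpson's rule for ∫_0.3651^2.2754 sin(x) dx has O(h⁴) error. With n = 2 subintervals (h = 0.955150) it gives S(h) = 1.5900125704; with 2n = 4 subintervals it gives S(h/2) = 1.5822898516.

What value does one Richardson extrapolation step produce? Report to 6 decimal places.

The method has order 4: 2^4 = 16.
Numerator 16·A(h/2) − A(h) = 16·1.5822898516 − 1.5900125704 = 23.7266250552
R = 23.7266250552/15 = 1.5817750037

1.581775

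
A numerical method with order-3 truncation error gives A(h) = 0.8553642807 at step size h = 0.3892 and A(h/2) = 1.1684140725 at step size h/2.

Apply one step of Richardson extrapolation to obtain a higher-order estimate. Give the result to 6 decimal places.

1.213135

The method has order 3: 2^3 = 8.
Difference of the inputs: 1.1684140725 − 0.8553642807 = 0.3130497918
Correction (A(h/2) − A(h))/(8 − 1) = 0.3130497918/7 = 0.0447213988
R = 1.1684140725 + 0.0447213988 = 1.2131354713
Gap between inputs: 3.130e-01; correction applied: +0.0447213988.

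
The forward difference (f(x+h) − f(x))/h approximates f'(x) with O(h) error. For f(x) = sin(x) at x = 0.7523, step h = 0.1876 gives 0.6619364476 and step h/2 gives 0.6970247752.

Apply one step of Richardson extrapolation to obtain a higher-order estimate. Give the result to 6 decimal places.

Method order is 1; weight 2^1 = 2.
Top: 2(0.6970247752) − (0.6619364476) = 0.7321131028
Denominator 2 − 1 = 1.
Extrapolated: 0.7321131028 / 1 = 0.7321131028
Gap between inputs: 3.509e-02; correction applied: +0.0350883276.

0.732113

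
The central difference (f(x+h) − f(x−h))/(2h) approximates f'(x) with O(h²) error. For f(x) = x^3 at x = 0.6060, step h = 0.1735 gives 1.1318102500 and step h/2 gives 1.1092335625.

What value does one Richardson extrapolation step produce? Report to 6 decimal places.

1.101708

The method has order 2: 2^2 = 4.
Numerator 4×A(h/2) − A(h) = 4×1.1092335625 − 1.1318102500 = 3.3051240000
Denominator 4 − 1 = 3.
3.3051240000 ÷ 3 = 1.1017080000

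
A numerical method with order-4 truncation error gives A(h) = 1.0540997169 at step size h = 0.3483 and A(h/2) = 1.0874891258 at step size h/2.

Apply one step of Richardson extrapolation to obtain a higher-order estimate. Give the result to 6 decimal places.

1.089715

Order 4 gives 2^r = 16 and 2^r − 1 = 15.
16*1.0874891258 = 17.3998260128; subtract 1.0540997169 → 16.3457262959
Extrapolated: 16.3457262959 / 15 = 1.0897150864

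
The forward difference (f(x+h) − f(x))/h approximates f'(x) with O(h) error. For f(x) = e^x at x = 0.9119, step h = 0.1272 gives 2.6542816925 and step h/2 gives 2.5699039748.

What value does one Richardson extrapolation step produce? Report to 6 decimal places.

2.485526

r = 1, so 2^r = 2.
2^1 × A(h/2) = 5.1398079496; minus A(h) gives 2.4855262571.
R = 2.4855262571/1 = 2.4855262571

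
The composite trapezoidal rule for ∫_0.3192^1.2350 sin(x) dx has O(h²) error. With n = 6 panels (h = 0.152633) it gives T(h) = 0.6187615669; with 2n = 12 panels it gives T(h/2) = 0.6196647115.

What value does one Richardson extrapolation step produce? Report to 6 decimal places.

The method has order 2: 2^2 = 4.
4 × 0.6196647115 = 2.4786588460; subtract 0.6187615669 → 1.8598972791
Denominator 4 − 1 = 3.
1.8598972791 ÷ 3 = 0.6199657597

0.619966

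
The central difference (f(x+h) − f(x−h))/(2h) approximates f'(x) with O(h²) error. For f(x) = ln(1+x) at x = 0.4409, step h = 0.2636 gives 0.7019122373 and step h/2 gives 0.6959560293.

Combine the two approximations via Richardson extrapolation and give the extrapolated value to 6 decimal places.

0.693971

r = 2, so 2^r = 4.
Top: 4(0.6959560293) − (0.7019122373) = 2.0819118799
Extrapolated: 2.0819118799 / 3 = 0.6939706266
Gap between inputs: 5.956e-03; correction applied: −0.0019854027.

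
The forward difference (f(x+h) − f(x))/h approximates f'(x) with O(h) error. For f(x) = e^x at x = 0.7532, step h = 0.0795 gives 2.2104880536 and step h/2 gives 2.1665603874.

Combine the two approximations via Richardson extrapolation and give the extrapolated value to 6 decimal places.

r = 1: numerator weight 2, denominator 1.
2^1*A(h/2) = 4.3331207748; minus A(h) gives 2.1226327212.
Divide by 2^1 − 1 = 1.
2.1226327212 ÷ 1 = 2.1226327212

2.122633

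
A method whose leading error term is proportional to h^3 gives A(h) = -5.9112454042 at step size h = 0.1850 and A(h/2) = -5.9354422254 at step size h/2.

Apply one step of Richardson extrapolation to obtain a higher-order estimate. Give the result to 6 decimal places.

-5.938899

Method order is 3; weight 2^3 = 8.
8·(-5.9354422254) = -47.4835378032; subtract (-5.9112454042) → -41.5722923990
Divide by 2^3 − 1 = 7.
So the Richardson estimate is -5.9388989141.
Gap between inputs: 2.420e-02; correction applied: −0.0034566887.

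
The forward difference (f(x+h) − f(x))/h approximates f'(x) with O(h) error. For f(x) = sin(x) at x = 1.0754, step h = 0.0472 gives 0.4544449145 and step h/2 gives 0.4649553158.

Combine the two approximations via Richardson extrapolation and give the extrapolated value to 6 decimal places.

0.475466

Method order is 1; weight 2^1 = 2.
Top: 2(0.4649553158) − (0.4544449145) = 0.4754657171
(2·0.4649553158 − 0.4544449145)/(2 − 1) = 0.4754657171
Gap between inputs: 1.051e-02; correction applied: +0.0105104013.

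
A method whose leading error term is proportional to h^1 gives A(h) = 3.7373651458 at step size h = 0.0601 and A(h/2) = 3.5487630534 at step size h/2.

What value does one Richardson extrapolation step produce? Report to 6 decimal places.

3.360161

Leading term ∝ h^1; use weight 2 = 2^1.
2*3.5487630534 = 7.0975261068; subtract 3.7373651458 → 3.3601609610
R = 3.3601609610/1 = 3.3601609610
Gap between inputs: 1.886e-01; correction applied: −0.1886020924.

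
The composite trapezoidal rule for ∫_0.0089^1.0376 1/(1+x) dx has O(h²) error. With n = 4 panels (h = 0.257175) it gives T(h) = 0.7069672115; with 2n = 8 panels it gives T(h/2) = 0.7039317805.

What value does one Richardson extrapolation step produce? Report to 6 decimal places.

Error is O(h^2); halving h shrinks it by 2^2 = 4.
4 × 0.7039317805 − 0.7069672115 = 2.1087599105
Divide by 2^2 − 1 = 3.
R = 2.1087599105/3 = 0.7029199702

0.702920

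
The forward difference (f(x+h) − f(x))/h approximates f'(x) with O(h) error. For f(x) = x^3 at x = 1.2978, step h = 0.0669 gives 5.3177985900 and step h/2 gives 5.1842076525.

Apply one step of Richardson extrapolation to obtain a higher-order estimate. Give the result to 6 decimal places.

Order 1 gives 2^r = 2 and 2^r − 1 = 1.
2·5.1842076525 = 10.3684153050; subtract 5.3177985900 → 5.0506167150
R = 5.0506167150/1 = 5.0506167150
Correction |R − A(h/2)| = 1.336e-01; gap |A(h/2) − A(h)| = 1.336e-01.

5.050617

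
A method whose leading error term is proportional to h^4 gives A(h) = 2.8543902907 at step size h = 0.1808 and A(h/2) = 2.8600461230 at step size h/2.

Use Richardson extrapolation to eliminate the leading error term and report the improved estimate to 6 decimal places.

Error is O(h^4); halving h shrinks it by 2^4 = 16.
Top: 16(2.8600461230) − (2.8543902907) = 42.9063476773
Extrapolated: 42.9063476773 / 15 = 2.8604231785

2.860423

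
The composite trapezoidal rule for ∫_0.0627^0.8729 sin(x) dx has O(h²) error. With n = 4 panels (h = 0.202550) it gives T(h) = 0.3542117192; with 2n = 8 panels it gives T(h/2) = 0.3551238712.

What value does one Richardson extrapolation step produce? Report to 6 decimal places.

0.355428

r = 2: numerator weight 4, denominator 3.
Top: 4(0.3551238712) − (0.3542117192) = 1.0662837656
(4×0.3551238712 − 0.3542117192)/(4 − 1) = 0.3554279219
Shift from A(h/2): +0.0003040507.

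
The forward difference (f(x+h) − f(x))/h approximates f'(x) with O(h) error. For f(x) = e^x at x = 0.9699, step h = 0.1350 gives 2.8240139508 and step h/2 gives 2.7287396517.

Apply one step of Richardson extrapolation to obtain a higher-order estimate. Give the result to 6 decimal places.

2.633465

r = 1: numerator weight 2, denominator 1.
2*2.7287396517 − 2.8240139508 = 2.6334653526
Extrapolated: 2.6334653526 / 1 = 2.6334653526
Gap between inputs: 9.527e-02; correction applied: −0.0952742991.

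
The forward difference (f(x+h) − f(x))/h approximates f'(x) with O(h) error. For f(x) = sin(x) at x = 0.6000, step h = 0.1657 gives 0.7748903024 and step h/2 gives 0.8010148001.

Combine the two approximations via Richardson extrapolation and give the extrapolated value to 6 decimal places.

Order 1 gives 2^r = 2 and 2^r − 1 = 1.
2·0.8010148001 = 1.6020296002; subtract 0.7748903024 → 0.8271392978
R = 0.8271392978/1 = 0.8271392978
Gap between inputs: 2.612e-02; correction applied: +0.0261244977.

0.827139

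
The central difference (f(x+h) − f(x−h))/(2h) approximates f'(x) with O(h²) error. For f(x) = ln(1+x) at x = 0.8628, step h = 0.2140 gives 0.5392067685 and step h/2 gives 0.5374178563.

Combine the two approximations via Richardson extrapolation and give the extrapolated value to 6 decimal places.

0.536822

r = 2: numerator weight 4, denominator 3.
Difference of the inputs: 0.5374178563 − 0.5392067685 = -0.0017889122
Divide by 2^2 − 1 = 3: (-0.0017889122)/3 = -0.0005963041
R = 0.5374178563 − 0.0005963041 = 0.5368215522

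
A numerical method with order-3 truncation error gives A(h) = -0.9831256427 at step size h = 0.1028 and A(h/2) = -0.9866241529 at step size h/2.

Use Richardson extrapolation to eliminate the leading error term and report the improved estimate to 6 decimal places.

Order 3 gives 2^r = 8 and 2^r − 1 = 7.
Numerator 8*A(h/2) − A(h) = 8*(-0.9866241529) − (-0.9831256427) = -6.9098675805
Divide by 2^3 − 1 = 7.
(8*(-0.9866241529) − (-0.9831256427))/(8 − 1) = -0.9871239401
Gap between inputs: 3.499e-03; correction applied: −0.0004997872.

-0.987124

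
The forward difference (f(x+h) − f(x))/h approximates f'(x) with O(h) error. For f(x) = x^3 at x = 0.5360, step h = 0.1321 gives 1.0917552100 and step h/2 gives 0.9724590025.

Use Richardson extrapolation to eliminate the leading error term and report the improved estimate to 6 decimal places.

0.853163

Error is O(h^1); halving h shrinks it by 2^1 = 2.
2*0.9724590025 = 1.9449180050; 1.9449180050 − 1.0917552100 = 0.8531627950
(2*0.9724590025 − 1.0917552100)/(2 − 1) = 0.8531627950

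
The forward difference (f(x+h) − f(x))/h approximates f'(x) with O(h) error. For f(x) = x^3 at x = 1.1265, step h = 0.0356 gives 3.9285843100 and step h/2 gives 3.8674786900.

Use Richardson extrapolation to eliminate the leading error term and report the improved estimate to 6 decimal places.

3.806373

The method has order 1: 2^1 = 2.
2·3.8674786900 − 3.9285843100 = 3.8063730700
Denominator 2 − 1 = 1.
(2·3.8674786900 − 3.9285843100)/(2 − 1) = 3.8063730700
Gap between inputs: 6.111e-02; correction applied: −0.0611056200.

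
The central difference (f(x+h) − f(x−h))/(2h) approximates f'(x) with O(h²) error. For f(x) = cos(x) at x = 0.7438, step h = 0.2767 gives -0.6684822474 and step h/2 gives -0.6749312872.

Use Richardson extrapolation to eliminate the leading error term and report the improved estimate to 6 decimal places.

-0.677081

r = 2: numerator weight 4, denominator 3.
Top: 4(-0.6749312872) − (-0.6684822474) = -2.0312429014
Extrapolated: (-2.0312429014) / 3 = -0.6770809671
Correction |R − A(h/2)| = 2.150e-03; gap |A(h/2) − A(h)| = 6.449e-03.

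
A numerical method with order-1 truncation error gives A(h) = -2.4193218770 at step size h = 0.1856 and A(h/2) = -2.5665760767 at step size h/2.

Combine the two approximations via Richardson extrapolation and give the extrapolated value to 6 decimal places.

-2.713830

Order 1 gives 2^r = 2 and 2^r − 1 = 1.
2*(-2.5665760767) = -5.1331521534; subtract (-2.4193218770) → -2.7138302764
Denominator 2 − 1 = 1.
Extrapolated: (-2.7138302764) / 1 = -2.7138302764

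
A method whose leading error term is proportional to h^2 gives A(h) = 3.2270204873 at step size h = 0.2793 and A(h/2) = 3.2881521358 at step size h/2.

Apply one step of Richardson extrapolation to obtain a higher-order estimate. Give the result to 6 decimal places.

Leading term ∝ h^2; use weight 4 = 2^2.
Top: 4(3.2881521358) − (3.2270204873) = 9.9255880559
Extrapolated: 9.9255880559 / 3 = 3.3085293520

3.308529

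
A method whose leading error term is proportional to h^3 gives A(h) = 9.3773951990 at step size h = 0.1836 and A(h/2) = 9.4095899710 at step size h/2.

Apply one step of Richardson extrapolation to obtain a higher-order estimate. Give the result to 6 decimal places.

r = 3: numerator weight 8, denominator 7.
Numerator 8 × A(h/2) − A(h) = 8 × 9.4095899710 − 9.3773951990 = 65.8993245690
Denominator 8 − 1 = 7.
R = 65.8993245690/7 = 9.4141892241

9.414189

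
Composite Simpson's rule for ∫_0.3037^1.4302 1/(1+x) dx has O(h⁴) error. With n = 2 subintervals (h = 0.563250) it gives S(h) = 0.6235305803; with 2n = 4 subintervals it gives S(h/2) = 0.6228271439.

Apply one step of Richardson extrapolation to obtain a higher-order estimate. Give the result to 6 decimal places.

0.622780

The method has order 4: 2^4 = 16.
Numerator 16×A(h/2) − A(h) = 16×0.6228271439 − 0.6235305803 = 9.3417037221
Divide by 2^4 − 1 = 15.
R = 9.3417037221/15 = 0.6227802481
Shift from A(h/2): −0.0000468958.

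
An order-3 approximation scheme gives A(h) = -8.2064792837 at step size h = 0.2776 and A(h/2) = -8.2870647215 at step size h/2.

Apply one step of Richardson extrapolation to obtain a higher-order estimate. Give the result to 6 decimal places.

r = 3, so 2^r = 8.
8·(-8.2870647215) − (-8.2064792837) = -58.0900384883
Denominator 8 − 1 = 7.
Extrapolated: (-58.0900384883) / 7 = -8.2985769269
Shift from A(h/2): −0.0115122054.

-8.298577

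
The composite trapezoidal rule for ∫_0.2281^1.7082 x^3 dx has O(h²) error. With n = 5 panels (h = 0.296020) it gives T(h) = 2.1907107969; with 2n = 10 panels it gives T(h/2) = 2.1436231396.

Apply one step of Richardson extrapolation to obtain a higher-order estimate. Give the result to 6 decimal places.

2.127927

Method order is 2; weight 2^2 = 4.
Top: 4(2.1436231396) − (2.1907107969) = 6.3837817615
Divide by 2^2 − 1 = 3.
(4*2.1436231396 − 2.1907107969)/(4 − 1) = 2.1279272538
Gap between inputs: 4.709e-02; correction applied: −0.0156958858.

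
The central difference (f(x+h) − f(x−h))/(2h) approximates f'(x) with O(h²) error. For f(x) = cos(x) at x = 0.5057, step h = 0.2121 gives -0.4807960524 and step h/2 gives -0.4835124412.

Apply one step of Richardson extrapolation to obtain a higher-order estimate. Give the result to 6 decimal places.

With r = 2 the leading error scales as h^2, so the weight is 2^2 = 4.
2^2×A(h/2) = -1.9340497648; minus A(h) gives -1.4532537124.
Denominator 4 − 1 = 3.
R = (-1.4532537124)/3 = -0.4844179041

-0.484418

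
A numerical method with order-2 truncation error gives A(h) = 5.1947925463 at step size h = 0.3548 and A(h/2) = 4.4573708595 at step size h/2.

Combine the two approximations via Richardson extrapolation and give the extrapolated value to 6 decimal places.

4.211564

Leading term ∝ h^2; use weight 4 = 2^2.
Difference of the inputs: 4.4573708595 − 5.1947925463 = -0.7374216868
Divide by 2^2 − 1 = 3: (-0.7374216868)/3 = -0.2458072289
R = 4.4573708595 − 0.2458072289 = 4.2115636306
Gap between inputs: 7.374e-01; correction applied: −0.2458072289.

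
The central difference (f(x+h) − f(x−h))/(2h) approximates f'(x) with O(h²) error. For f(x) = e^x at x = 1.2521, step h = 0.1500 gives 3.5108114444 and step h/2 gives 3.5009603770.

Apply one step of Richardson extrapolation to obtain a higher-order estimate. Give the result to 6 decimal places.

Order 2 gives 2^r = 4 and 2^r − 1 = 3.
Top: 4(3.5009603770) − (3.5108114444) = 10.4930300636
Divide by 2^2 − 1 = 3.
Result: 3.4976766879
Shift from A(h/2): −0.0032836891.

3.497677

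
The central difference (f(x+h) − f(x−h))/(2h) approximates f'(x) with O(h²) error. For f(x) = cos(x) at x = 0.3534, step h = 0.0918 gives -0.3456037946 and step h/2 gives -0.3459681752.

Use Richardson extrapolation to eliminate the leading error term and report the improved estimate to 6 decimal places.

Method order is 2; weight 2^2 = 4.
Weighted: (-1.3838727008) − (-0.3456037946) = -1.0382689062
Denominator 4 − 1 = 3.
(-1.0382689062) ÷ 3 = -0.3460896354
Shift from A(h/2): −0.0001214602.

-0.346090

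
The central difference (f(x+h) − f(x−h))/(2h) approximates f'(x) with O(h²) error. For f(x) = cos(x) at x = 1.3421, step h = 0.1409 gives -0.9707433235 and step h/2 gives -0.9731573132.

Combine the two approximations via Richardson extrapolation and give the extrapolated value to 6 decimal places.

-0.973962

Order 2 gives 2^r = 4 and 2^r − 1 = 3.
Top: 4(-0.9731573132) − (-0.9707433235) = -2.9218859293
(4·(-0.9731573132) − (-0.9707433235))/(4 − 1) = -0.9739619764
Shift from A(h/2): −0.0008046632.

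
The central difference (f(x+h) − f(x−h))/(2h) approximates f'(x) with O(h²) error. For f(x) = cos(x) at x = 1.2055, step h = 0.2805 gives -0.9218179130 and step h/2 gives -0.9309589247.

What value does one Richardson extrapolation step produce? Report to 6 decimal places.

r = 2: numerator weight 4, denominator 3.
Weighted: (-3.7238356988) − (-0.9218179130) = -2.8020177858
R = (-2.8020177858)/3 = -0.9340059286
Shift from A(h/2): −0.0030470039.

-0.934006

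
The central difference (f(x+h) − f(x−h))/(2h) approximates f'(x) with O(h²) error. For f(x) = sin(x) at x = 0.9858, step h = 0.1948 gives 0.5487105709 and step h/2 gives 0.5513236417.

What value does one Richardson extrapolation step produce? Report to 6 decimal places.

0.552195

r = 2: numerator weight 4, denominator 3.
4 × 0.5513236417 − 0.5487105709 = 1.6565839959
Denominator 4 − 1 = 3.
(4 × 0.5513236417 − 0.5487105709)/(4 − 1) = 0.5521946653
Gap between inputs: 2.613e-03; correction applied: +0.0008710236.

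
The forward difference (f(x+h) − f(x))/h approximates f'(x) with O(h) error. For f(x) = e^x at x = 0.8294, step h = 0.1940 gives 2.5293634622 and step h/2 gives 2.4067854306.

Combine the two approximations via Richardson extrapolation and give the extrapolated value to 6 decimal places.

2.284207

Leading term ∝ h^1; use weight 2 = 2^1.
A(h/2) − A(h) = 2.4067854306 − 2.5293634622 = -0.1225780316
Correction (A(h/2) − A(h))/(2 − 1) = (-0.1225780316)/1 = -0.1225780316
R = A(h/2) + (A(h/2) − A(h))/1 = 2.4067854306 − 0.1225780316 = 2.2842073990
Shift from A(h/2): −0.1225780316.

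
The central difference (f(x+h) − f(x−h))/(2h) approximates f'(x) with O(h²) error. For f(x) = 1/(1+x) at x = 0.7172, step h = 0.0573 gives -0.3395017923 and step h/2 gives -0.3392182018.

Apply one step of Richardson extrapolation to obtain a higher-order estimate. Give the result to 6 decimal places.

-0.339124

Order 2 gives 2^r = 4 and 2^r − 1 = 3.
Weighted: (-1.3568728072) − (-0.3395017923) = -1.0173710149
(4·(-0.3392182018) − (-0.3395017923))/(4 − 1) = -0.3391236716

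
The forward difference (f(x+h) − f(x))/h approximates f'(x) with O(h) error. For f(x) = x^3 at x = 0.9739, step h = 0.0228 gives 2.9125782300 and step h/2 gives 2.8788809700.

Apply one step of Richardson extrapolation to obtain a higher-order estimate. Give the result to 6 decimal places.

r = 1: numerator weight 2, denominator 1.
2 × 2.8788809700 − 2.9125782300 = 2.8451837100
Divide by 2^1 − 1 = 1.
Result: 2.8451837100

2.845184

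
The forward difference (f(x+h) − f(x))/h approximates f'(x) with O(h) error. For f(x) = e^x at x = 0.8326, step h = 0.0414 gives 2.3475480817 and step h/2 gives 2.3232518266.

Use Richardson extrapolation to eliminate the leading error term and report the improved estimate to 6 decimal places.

2.298956

r = 1, so 2^r = 2.
Top: 2(2.3232518266) − (2.3475480817) = 2.2989555715
R = 2.2989555715/1 = 2.2989555715
Correction |R − A(h/2)| = 2.430e-02; gap |A(h/2) − A(h)| = 2.430e-02.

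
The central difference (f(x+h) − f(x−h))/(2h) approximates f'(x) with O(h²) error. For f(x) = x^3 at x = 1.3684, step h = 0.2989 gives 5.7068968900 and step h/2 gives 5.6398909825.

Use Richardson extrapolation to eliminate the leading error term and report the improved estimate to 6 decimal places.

Method order is 2; weight 2^2 = 4.
Numerator 4*A(h/2) − A(h) = 4*5.6398909825 − 5.7068968900 = 16.8526670400
Divide by 2^2 − 1 = 3.
Result: 5.6175556800

5.617556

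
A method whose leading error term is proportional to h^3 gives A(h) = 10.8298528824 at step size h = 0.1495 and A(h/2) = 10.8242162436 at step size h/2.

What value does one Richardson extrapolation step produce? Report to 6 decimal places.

Order 3 gives 2^r = 8 and 2^r − 1 = 7.
Numerator 8 × A(h/2) − A(h) = 8 × 10.8242162436 − 10.8298528824 = 75.7638770664
(8 × 10.8242162436 − 10.8298528824)/(8 − 1) = 10.8234110095

10.823411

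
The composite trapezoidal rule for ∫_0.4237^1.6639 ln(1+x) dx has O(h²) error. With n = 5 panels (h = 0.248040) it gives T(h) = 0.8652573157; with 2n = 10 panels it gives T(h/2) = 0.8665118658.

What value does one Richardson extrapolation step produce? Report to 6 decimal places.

Order 2 gives 2^r = 4 and 2^r − 1 = 3.
4*0.8665118658 = 3.4660474632; subtract 0.8652573157 → 2.6007901475
Denominator 4 − 1 = 3.
Result: 0.8669300492
Correction |R − A(h/2)| = 4.182e-04; gap |A(h/2) − A(h)| = 1.255e-03.

0.866930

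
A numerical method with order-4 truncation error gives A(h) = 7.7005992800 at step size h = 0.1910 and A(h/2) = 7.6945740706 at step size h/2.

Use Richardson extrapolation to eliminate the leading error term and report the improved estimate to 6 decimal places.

r = 4: numerator weight 16, denominator 15.
16×7.6945740706 − 7.7005992800 = 115.4125858496
Divide by 2^4 − 1 = 15.
Result: 7.6941723900
Correction |R − A(h/2)| = 4.017e-04; gap |A(h/2) − A(h)| = 6.025e-03.

7.694172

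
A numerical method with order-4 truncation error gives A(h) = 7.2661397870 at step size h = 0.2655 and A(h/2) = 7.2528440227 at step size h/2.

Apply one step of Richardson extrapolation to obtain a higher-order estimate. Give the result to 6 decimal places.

7.251958

r = 4: numerator weight 16, denominator 15.
16×7.2528440227 = 116.0455043632; subtract 7.2661397870 → 108.7793645762
R = 108.7793645762/15 = 7.2519576384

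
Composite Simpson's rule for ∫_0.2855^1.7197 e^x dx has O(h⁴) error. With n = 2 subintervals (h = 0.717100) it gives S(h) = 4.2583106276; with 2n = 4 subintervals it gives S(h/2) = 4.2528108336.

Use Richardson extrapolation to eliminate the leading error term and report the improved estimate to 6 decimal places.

4.252444

Leading term ∝ h^4; use weight 16 = 2^4.
16×4.2528108336 = 68.0449733376; subtract 4.2583106276 → 63.7866627100
Divide by 2^4 − 1 = 15.
So the Richardson estimate is 4.2524441807.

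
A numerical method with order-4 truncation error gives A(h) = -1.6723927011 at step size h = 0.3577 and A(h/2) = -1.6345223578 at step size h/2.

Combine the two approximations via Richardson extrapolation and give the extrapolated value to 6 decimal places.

r = 4, so 2^r = 16.
2^4×A(h/2) = -26.1523577248; minus A(h) gives -24.4799650237.
R = (-24.4799650237)/15 = -1.6319976682

-1.631998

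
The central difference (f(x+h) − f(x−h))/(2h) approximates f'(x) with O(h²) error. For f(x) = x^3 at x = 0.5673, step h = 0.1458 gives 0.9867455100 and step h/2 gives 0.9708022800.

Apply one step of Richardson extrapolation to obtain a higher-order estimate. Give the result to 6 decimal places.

0.965488

r = 2, so 2^r = 4.
4·0.9708022800 = 3.8832091200; 3.8832091200 − 0.9867455100 = 2.8964636100
Denominator 4 − 1 = 3.
Extrapolated: 2.8964636100 / 3 = 0.9654878700
Gap between inputs: 1.594e-02; correction applied: −0.0053144100.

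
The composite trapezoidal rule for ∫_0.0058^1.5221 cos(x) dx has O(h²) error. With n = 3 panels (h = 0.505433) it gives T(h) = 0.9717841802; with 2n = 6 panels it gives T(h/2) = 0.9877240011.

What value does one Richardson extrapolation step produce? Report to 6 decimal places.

Leading term ∝ h^2; use weight 4 = 2^2.
Difference of the inputs: 0.9877240011 − 0.9717841802 = 0.0159398209
Divide by 2^2 − 1 = 3: 0.0159398209/3 = 0.0053132736
R = 0.9877240011 + 0.0053132736 = 0.9930372747
Correction |R − A(h/2)| = 5.313e-03; gap |A(h/2) − A(h)| = 1.594e-02.

0.993037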